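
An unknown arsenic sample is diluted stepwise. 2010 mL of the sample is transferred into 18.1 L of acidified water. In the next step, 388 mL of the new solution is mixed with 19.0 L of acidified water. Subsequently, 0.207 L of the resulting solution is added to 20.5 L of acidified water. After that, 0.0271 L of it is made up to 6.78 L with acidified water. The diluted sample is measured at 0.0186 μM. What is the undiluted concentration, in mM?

Overall dilution factor = 10.00 × 49.97 × 100.0 × 250.2 = 1.25 × 10⁷.
Original = 0.0186 μM × 1.25 × 10⁷ = 2.33 × 10⁵ μM = 233 mM.

233 mM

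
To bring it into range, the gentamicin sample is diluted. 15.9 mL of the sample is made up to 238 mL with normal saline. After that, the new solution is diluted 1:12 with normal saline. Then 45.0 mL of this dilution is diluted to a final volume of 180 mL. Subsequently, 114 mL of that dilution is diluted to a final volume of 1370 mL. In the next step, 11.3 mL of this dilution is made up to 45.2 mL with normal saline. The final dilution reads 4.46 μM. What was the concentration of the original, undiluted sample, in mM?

Overall dilution factor = 14.97 × 12 × 4 × 12.02 × 4 = 3.45 × 10⁴.
Original = 4.46 μM × 3.45 × 10⁴ = 1.54 × 10⁵ μM = 154 mM.

154 mM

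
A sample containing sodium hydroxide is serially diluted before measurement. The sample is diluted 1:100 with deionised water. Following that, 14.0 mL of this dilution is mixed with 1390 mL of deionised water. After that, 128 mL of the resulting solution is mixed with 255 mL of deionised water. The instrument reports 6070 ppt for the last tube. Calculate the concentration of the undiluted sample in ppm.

Overall dilution factor = 100 × 100.3 × 2.992 = 3.00 × 10⁴.
Original = 6070 ppt × 3.00 × 10⁴ = 1.82 × 10⁸ ppt = 182 ppm.

182 ppm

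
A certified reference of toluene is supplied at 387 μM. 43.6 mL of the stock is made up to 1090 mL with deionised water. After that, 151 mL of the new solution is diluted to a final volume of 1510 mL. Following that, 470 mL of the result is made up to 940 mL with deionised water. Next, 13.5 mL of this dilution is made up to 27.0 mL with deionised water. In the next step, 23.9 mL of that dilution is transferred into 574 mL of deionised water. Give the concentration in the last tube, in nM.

15.5 nM

Overall dilution factor = 25 × 10 × 2 × 2 × 25.02 = 2.50 × 10⁴.
387 μM / 2.50 × 10⁴ = 0.0155 μM = 15.5 nM.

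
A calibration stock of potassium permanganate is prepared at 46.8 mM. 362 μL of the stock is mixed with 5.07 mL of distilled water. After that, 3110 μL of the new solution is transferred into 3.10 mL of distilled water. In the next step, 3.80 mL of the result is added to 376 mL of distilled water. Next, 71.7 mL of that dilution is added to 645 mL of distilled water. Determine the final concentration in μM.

1.56 μM

Overall dilution factor = 15.01 × 1.997 × 99.95 × 9.996 = 2.99 × 10⁴.
46.8 mM / 2.99 × 10⁴ = 1.56 × 10⁻³ mM = 1.56 μM.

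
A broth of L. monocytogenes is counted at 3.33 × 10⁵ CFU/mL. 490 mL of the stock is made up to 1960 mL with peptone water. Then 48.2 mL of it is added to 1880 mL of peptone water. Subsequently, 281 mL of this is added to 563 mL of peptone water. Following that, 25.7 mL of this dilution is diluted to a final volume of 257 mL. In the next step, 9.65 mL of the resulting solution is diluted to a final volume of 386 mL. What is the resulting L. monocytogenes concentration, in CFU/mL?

Overall dilution factor = 4 × 40.00 × 3.004 × 10 × 40 = 1.92 × 10⁵.
3.33 × 10⁵ CFU/mL / 1.92 × 10⁵ = 1.73 CFU/mL.

1.73 CFU/mL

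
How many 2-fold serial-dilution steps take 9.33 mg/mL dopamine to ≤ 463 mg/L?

5

Need 2ⁿ ≥ 20.2, so n ≥ log(20.2)/log(2) = 4.33.
Minimum whole steps: n = 5.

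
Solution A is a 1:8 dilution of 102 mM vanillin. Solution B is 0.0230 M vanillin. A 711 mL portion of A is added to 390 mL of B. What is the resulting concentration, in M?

0.0164 M

C_A = 102 mM / 8 = 12.8 mM.
C_B = 0.0230 M = 23.0 mM.
C_mix = (C_A·V_A + C_B·V_B)/(V_A + V_B) = (12.8×711 + 23.0×390) / 1101 = 16.4 mM = 0.0164 M.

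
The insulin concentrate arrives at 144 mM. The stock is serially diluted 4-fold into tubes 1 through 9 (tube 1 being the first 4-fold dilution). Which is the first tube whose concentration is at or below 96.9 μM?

tube 6

Tube n has concentration 144 mM / 4ⁿ.
Need 4ⁿ ≥ 144 mM / 96.9 μM = 1486, so n ≥ 5.27.
First such tube: n = 6.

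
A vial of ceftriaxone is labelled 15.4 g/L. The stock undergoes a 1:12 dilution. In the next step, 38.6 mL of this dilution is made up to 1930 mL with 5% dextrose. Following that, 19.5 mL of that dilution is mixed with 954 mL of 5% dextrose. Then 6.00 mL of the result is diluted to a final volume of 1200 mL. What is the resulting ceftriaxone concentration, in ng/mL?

2.57 ng/mL

Overall dilution factor = 12 × 50 × 49.92 × 200 = 5.99 × 10⁶.
15.4 g/L / 5.99 × 10⁶ = 2.57 × 10⁻⁶ g/L = 2.57 ng/mL.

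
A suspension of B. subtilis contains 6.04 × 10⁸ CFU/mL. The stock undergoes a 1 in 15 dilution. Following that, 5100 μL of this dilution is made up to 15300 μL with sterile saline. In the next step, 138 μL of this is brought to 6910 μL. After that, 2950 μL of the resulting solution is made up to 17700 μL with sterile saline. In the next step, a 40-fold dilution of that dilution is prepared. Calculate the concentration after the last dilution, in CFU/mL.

1120 CFU/mL

Overall dilution factor = 15 × 3 × 50.07 × 6 × 40 = 5.41 × 10⁵.
6.04 × 10⁸ CFU/mL / 5.41 × 10⁵ = 1120 CFU/mL.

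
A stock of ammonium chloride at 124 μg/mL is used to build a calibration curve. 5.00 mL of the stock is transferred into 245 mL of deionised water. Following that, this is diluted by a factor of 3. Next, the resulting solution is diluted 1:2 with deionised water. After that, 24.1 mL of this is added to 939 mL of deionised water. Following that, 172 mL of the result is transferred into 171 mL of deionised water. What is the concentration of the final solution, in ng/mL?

5.19 ng/mL

Overall dilution factor = 50 × 3 × 2 × 39.96 × 1.994 = 2.39 × 10⁴.
124 μg/mL / 2.39 × 10⁴ = 5.19 × 10⁻³ μg/mL = 5.19 ng/mL.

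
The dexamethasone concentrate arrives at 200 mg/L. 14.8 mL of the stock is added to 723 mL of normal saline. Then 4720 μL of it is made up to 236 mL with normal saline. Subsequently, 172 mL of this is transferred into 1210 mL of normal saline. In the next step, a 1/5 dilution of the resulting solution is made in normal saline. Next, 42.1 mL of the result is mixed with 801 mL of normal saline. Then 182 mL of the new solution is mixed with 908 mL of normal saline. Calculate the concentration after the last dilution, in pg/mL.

Overall dilution factor = 49.85 × 50 × 8.035 × 5 × 20.03 × 5.989 = 1.20 × 10⁷.
200 mg/L / 1.20 × 10⁷ = 1.67 × 10⁻⁵ mg/L = 16.7 pg/mL.

16.7 pg/mL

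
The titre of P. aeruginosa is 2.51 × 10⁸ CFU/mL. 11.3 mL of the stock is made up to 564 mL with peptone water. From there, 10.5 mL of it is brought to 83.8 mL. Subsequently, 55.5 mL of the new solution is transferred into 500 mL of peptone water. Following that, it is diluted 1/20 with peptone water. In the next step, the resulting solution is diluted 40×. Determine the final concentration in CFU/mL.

Overall dilution factor = 49.91 × 7.981 × 10.01 × 20 × 40 = 3.19 × 10⁶.
2.51 × 10⁸ CFU/mL / 3.19 × 10⁶ = 78.7 CFU/mL.

78.7 CFU/mL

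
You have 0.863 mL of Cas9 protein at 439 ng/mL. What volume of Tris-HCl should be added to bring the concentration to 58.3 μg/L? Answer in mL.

58.3 μg/L = 58.3 ng/mL.
V₂ = C₁V₁/C₂ = 439 × 0.863 / 58.3 = 6.50 mL.
Diluent to add = V₂ − V₁ = 6.50 − 0.863 = 5.64 mL.

5.64 mL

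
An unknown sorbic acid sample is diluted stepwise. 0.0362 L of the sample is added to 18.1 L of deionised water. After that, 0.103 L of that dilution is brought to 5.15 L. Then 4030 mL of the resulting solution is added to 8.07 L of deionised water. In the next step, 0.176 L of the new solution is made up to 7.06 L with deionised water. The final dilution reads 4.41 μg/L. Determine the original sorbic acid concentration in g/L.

13.3 g/L

Overall dilution factor = 501 × 50 × 3.002 × 40.11 = 3.02 × 10⁶.
Original = 4.41 μg/L × 3.02 × 10⁶ = 1.33 × 10⁷ μg/L = 13.3 g/L.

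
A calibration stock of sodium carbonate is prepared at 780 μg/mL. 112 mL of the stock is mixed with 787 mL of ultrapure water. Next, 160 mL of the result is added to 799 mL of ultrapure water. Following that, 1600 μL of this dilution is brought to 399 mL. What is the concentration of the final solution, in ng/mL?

65.0 ng/mL

Overall dilution factor = 8.027 × 5.994 × 249.4 = 1.20 × 10⁴.
780 μg/mL / 1.20 × 10⁴ = 0.0650 μg/mL = 65.0 ng/mL.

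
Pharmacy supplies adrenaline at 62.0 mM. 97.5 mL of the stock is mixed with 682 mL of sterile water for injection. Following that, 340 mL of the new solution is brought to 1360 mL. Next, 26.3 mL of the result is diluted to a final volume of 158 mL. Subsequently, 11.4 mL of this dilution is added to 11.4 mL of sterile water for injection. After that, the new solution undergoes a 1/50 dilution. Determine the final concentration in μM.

Overall dilution factor = 7.995 × 4 × 6.008 × 2 × 50 = 1.92 × 10⁴.
62.0 mM / 1.92 × 10⁴ = 3.23 × 10⁻³ mM = 3.23 μM.

3.23 μM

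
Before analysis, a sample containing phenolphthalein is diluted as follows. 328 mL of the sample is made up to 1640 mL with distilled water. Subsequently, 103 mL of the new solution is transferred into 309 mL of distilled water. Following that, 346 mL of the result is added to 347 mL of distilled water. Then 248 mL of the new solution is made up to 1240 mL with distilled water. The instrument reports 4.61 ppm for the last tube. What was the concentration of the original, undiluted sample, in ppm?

923 ppm

Overall dilution factor = 5 × 4 × 2.003 × 5 = 200.
Original = 4.61 ppm × 200 = 923 ppm.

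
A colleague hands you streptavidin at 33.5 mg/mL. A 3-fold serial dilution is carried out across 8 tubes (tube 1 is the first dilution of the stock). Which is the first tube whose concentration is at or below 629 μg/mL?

Tube n has concentration 33.5 mg/mL / 3ⁿ.
Need 3ⁿ ≥ 33.5 mg/mL / 629 μg/mL = 53.3, so n ≥ 3.62.
First such tube: n = 4.

tube 4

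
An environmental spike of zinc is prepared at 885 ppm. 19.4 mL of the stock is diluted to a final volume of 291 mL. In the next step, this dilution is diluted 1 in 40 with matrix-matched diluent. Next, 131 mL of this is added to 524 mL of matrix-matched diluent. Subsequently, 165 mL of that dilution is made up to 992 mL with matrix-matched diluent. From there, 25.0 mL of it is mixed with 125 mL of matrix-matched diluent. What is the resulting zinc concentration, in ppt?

8180 ppt

Overall dilution factor = 15 × 40 × 5 × 6.012 × 6 = 1.08 × 10⁵.
885 ppm / 1.08 × 10⁵ = 8.18 × 10⁻³ ppm = 8180 ppt.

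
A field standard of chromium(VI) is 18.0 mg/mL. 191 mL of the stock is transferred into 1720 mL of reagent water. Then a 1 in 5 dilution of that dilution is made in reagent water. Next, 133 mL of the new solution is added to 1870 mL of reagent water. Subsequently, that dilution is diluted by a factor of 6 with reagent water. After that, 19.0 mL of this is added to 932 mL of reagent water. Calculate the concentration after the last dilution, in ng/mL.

Overall dilution factor = 10.01 × 5 × 15.06 × 6 × 50.05 = 2.26 × 10⁵.
18.0 mg/mL / 2.26 × 10⁵ = 7.96 × 10⁻⁵ mg/mL = 79.6 ng/mL.

79.6 ng/mL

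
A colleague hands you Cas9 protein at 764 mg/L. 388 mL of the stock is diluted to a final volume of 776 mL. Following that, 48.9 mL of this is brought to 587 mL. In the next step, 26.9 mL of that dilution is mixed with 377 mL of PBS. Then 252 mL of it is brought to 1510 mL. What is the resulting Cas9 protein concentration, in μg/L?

Overall dilution factor = 2 × 12.00 × 15.01 × 5.992 = 2160.
764 mg/L / 2160 = 0.354 mg/L = 354 μg/L.

354 μg/L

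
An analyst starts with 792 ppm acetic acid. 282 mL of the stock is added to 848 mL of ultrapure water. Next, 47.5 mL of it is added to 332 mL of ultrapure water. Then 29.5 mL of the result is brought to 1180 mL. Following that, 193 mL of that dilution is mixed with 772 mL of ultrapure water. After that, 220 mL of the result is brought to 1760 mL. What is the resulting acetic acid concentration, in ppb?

Overall dilution factor = 4.007 × 7.989 × 40 × 5 × 8 = 5.12 × 10⁴.
792 ppm / 5.12 × 10⁴ = 0.0155 ppm = 15.5 ppb.

15.5 ppb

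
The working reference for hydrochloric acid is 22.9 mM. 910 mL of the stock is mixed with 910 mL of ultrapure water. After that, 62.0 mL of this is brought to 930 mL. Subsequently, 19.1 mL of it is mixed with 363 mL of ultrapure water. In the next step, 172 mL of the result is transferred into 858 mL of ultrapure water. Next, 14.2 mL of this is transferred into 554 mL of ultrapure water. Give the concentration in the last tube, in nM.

159 nM

Overall dilution factor = 2 × 15 × 20.01 × 5.988 × 40.01 = 1.44 × 10⁵.
22.9 mM / 1.44 × 10⁵ = 1.59 × 10⁻⁴ mM = 159 nM.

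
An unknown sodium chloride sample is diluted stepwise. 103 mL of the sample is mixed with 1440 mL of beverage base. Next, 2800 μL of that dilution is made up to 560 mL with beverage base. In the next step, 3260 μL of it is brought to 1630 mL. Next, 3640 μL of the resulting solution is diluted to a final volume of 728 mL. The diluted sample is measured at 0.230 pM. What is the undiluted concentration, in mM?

Overall dilution factor = 14.98 × 200 × 500 × 200 = 3.00 × 10⁸.
Original = 0.230 pM × 3.00 × 10⁸ = 6.89 × 10⁷ pM = 0.0689 mM.

0.0689 mM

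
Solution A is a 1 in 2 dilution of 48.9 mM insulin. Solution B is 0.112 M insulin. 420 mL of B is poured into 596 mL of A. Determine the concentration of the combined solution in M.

C_A = 48.9 mM / 2 = 24.4 mM.
C_B = 0.112 M = 112 mM.
C_mix = (C_A·V_A + C_B·V_B)/(V_A + V_B) = (24.4×596 + 112×420) / 1016 = 60.6 mM = 0.0606 M.

0.0606 M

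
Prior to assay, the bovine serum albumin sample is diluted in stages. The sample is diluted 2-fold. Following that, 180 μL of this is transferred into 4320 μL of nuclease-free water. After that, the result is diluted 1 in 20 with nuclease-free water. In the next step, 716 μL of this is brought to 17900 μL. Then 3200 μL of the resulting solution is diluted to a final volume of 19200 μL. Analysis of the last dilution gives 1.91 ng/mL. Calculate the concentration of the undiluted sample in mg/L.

286 mg/L

Overall dilution factor = 2 × 25 × 20 × 25 × 6 = 1.50 × 10⁵.
Original = 1.91 ng/mL × 1.50 × 10⁵ = 2.87 × 10⁵ ng/mL = 286 mg/L.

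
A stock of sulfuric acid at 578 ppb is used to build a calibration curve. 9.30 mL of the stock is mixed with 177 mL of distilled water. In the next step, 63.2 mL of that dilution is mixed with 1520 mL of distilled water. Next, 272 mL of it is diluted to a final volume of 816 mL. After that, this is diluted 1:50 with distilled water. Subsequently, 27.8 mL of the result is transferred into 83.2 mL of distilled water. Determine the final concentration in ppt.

Overall dilution factor = 20.03 × 25.05 × 3 × 50 × 3.993 = 3.01 × 10⁵.
578 ppb / 3.01 × 10⁵ = 1.92 × 10⁻³ ppb = 1.92 ppt.

1.92 ppt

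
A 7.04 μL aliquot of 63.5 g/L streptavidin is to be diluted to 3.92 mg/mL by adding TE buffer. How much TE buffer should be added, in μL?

107 μL

3.92 mg/mL = 3.92 g/L.
V₂ = C₁V₁/C₂ = 63.5 × 7.04 / 3.92 = 114 μL.
Diluent to add = V₂ − V₁ = 114 − 7.04 = 107 μL.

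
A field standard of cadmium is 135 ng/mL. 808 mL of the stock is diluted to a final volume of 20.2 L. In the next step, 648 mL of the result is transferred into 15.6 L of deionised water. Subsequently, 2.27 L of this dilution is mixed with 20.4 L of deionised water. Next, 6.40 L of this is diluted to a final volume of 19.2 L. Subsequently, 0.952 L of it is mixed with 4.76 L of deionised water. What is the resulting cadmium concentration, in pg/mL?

1.20 pg/mL

Overall dilution factor = 25 × 25.07 × 9.987 × 3 × 6 = 1.13 × 10⁵.
135 ng/mL / 1.13 × 10⁵ = 1.20 × 10⁻³ ng/mL = 1.20 pg/mL.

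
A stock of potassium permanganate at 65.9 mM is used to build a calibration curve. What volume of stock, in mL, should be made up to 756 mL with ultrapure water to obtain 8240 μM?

8240 μM = 8.24 mM.
V₁ = C₂V₂/C₁ = 8.24 × 756 / 65.9 = 94.5 mL.

94.5 mL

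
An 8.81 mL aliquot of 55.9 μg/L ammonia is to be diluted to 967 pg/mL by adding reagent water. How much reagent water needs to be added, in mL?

967 pg/mL = 0.967 μg/L.
V₂ = C₁V₁/C₂ = 55.9 × 8.81 / 0.967 = 509 mL.
Diluent to add = V₂ − V₁ = 509 − 8.81 = 500 mL.

500 mL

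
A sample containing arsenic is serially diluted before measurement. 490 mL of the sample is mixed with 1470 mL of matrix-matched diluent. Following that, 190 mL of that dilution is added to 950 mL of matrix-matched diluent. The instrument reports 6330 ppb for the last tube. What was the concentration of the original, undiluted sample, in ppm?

152 ppm

Overall dilution factor = 4 × 6 = 24.0.
Original = 6330 ppb × 24.0 = 1.52 × 10⁵ ppb = 152 ppm.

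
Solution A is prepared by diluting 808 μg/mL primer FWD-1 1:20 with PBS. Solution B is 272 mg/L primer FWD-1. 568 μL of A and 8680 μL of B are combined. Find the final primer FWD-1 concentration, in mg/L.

258 mg/L

C_A = 808 μg/mL / 20 = 40.4 μg/mL.
C_B = 272 mg/L = 272 μg/mL.
C_mix = (C_A·V_A + C_B·V_B)/(V_A + V_B) = (40.4×568 + 272×8680) / 9248 = 258 μg/mL = 258 mg/L.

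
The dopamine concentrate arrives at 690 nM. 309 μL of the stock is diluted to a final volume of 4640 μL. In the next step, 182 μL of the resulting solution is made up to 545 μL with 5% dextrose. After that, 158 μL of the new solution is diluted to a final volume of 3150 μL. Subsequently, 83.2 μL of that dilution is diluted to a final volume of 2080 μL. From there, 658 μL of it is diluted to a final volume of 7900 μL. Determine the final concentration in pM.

Overall dilution factor = 15.02 × 2.995 × 19.94 × 25 × 12.01 = 2.69 × 10⁵.
690 nM / 2.69 × 10⁵ = 2.56 × 10⁻³ nM = 2.56 pM.

2.56 pM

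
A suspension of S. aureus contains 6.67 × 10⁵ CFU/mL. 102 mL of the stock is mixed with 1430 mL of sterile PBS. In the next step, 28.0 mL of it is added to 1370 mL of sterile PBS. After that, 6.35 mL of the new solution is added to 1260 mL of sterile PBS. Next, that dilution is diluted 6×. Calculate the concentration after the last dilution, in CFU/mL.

Overall dilution factor = 15.02 × 49.93 × 199.4 × 6 = 8.97 × 10⁵.
6.67 × 10⁵ CFU/mL / 8.97 × 10⁵ = 0.743 CFU/mL.

0.743 CFU/mL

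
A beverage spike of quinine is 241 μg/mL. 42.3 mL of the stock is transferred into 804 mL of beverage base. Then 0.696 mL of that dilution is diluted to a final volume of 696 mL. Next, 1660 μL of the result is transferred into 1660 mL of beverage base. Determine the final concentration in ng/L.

12.0 ng/L

Overall dilution factor = 20.01 × 1000 × 1001 = 2.00 × 10⁷.
241 μg/mL / 2.00 × 10⁷ = 1.20 × 10⁻⁵ μg/mL = 12.0 ng/L.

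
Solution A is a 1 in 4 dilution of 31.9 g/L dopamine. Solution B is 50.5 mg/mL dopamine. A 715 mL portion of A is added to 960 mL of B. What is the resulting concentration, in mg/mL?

C_A = 31.9 g/L / 4 = 7.97 g/L.
C_B = 50.5 mg/mL = 50.5 g/L.
C_mix = (C_A·V_A + C_B·V_B)/(V_A + V_B) = (7.97×715 + 50.5×960) / 1675 = 32.3 g/L = 32.3 mg/mL.

32.3 mg/mL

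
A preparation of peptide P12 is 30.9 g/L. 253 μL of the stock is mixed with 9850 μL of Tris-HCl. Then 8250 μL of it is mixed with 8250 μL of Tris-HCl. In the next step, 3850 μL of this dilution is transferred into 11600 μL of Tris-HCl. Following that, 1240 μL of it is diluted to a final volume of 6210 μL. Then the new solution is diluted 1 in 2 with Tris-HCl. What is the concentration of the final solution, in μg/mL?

Overall dilution factor = 39.93 × 2 × 4.013 × 5.008 × 2 = 3210.
30.9 g/L / 3210 = 9.63 × 10⁻³ g/L = 9.63 μg/mL.

9.63 μg/mL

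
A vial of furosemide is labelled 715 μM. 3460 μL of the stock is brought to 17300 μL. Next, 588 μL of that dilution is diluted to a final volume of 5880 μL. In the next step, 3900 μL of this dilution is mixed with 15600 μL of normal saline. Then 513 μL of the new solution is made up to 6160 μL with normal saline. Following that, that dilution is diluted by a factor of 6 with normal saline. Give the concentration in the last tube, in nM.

Overall dilution factor = 5 × 10 × 5 × 12.01 × 6 = 1.80 × 10⁴.
715 μM / 1.80 × 10⁴ = 0.0397 μM = 39.7 nM.

39.7 nM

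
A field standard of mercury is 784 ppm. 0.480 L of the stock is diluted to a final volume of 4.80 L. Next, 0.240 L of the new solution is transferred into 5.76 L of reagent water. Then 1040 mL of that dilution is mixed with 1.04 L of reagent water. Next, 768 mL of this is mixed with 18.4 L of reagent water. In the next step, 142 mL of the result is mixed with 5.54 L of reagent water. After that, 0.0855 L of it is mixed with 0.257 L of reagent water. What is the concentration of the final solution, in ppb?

0.392 ppb

Overall dilution factor = 10 × 25 × 2 × 24.96 × 40.01 × 4.006 = 2.00 × 10⁶.
784 ppm / 2.00 × 10⁶ = 3.92 × 10⁻⁴ ppm = 0.392 ppb.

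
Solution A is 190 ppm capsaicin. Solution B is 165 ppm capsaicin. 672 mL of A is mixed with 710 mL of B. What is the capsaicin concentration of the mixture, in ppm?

C_mix = (C_A·V_A + C_B·V_B)/(V_A + V_B) = (190×672 + 165×710) / 1382 = 177 ppm.

177 ppm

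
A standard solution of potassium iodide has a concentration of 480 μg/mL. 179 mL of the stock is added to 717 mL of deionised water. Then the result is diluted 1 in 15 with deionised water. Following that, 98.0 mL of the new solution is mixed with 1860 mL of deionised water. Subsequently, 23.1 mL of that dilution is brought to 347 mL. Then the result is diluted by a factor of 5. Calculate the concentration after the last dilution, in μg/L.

Overall dilution factor = 5.006 × 15 × 19.98 × 15.02 × 5 = 1.13 × 10⁵.
480 μg/mL / 1.13 × 10⁵ = 4.26 × 10⁻³ μg/mL = 4.26 μg/L.

4.26 μg/L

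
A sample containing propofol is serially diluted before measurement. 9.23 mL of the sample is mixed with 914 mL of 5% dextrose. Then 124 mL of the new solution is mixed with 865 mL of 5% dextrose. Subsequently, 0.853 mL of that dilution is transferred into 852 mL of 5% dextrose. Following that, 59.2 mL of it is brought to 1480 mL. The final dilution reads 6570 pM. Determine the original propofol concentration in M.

0.131 M

Overall dilution factor = 100.0 × 7.976 × 999.8 × 25 = 1.99 × 10⁷.
Original = 6570 pM × 1.99 × 10⁷ = 1.31 × 10¹¹ pM = 0.131 M.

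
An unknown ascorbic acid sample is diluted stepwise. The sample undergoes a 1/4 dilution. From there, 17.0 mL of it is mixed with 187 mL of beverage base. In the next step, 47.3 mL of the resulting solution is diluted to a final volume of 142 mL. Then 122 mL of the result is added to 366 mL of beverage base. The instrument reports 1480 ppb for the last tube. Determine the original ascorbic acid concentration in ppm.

Overall dilution factor = 4 × 12 × 3.002 × 4 = 576.
Original = 1480 ppb × 576 = 8.53 × 10⁵ ppb = 853 ppm.

853 ppm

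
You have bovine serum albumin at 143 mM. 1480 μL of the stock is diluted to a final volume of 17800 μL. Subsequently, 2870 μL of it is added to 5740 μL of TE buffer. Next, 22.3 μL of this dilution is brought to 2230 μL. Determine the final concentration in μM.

Overall dilution factor = 12.03 × 3 × 100 = 3608.
143 mM / 3608 = 0.0396 mM = 39.6 μM.

39.6 μM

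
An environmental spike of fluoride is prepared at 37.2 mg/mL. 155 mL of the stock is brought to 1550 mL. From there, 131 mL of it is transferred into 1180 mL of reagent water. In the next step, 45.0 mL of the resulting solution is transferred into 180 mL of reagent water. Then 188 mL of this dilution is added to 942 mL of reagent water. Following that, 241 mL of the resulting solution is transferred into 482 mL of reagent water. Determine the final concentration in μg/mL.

4.12 μg/mL

Overall dilution factor = 10 × 10.01 × 5 × 6.011 × 3 = 9023.
37.2 mg/mL / 9023 = 4.12 × 10⁻³ mg/mL = 4.12 μg/mL.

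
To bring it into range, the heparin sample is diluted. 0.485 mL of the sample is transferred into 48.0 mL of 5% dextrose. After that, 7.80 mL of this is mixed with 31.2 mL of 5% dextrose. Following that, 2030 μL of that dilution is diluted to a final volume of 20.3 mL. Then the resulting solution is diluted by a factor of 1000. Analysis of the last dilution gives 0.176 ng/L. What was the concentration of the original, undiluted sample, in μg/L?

Overall dilution factor = 99.97 × 5 × 10 × 1000 = 5.00 × 10⁶.
Original = 0.176 ng/L × 5.00 × 10⁶ = 8.80 × 10⁵ ng/L = 880 μg/L.

880 μg/L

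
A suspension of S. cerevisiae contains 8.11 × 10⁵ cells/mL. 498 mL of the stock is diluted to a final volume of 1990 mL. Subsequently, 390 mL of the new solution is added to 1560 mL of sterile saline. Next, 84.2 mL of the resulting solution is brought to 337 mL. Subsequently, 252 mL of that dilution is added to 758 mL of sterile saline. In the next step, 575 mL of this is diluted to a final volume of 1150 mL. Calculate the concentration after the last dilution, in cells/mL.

1270 cells/mL

Overall dilution factor = 3.996 × 5 × 4.002 × 4.008 × 2 = 641.
8.11 × 10⁵ cells/mL / 641 = 1270 cells/mL.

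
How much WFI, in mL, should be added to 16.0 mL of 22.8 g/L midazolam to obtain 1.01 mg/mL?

345 mL

1.01 mg/mL = 1.01 g/L.
V₂ = C₁V₁/C₂ = 22.8 × 16.0 / 1.01 = 361 mL.
Diluent to add = V₂ − V₁ = 361 − 16.0 = 345 mL.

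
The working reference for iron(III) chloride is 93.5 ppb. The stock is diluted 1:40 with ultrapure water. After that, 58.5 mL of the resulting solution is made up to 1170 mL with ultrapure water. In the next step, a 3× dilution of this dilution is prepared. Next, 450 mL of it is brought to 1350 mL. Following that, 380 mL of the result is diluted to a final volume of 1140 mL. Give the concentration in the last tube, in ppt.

4.33 ppt

Overall dilution factor = 40 × 20 × 3 × 3 × 3 = 2.16 × 10⁴.
93.5 ppb / 2.16 × 10⁴ = 4.33 × 10⁻³ ppb = 4.33 ppt.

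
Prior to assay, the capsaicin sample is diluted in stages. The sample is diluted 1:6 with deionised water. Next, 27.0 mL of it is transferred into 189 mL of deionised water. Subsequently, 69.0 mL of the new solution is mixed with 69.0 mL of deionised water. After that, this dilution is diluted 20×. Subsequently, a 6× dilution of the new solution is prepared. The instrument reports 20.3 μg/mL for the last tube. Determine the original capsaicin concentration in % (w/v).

Overall dilution factor = 6 × 8 × 2 × 20 × 6 = 1.15 × 10⁴.
Original = 20.3 μg/mL × 1.15 × 10⁴ = 2.34 × 10⁵ μg/mL = 23.4 % (w/v).

23.4 % (w/v)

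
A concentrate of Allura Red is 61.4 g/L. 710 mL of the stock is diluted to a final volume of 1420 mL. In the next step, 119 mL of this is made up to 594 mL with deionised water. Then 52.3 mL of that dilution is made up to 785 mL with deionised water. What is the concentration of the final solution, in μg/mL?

Overall dilution factor = 2 × 4.992 × 15.01 = 150.
61.4 g/L / 150 = 0.410 g/L = 410 μg/mL.

410 μg/mL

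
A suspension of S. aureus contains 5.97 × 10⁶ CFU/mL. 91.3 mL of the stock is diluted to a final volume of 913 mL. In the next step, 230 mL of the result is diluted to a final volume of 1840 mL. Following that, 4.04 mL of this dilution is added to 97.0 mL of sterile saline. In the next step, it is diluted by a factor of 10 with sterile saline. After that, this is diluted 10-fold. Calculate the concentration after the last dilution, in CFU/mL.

Overall dilution factor = 10 × 8 × 25.01 × 10 × 10 = 2.00 × 10⁵.
5.97 × 10⁶ CFU/mL / 2.00 × 10⁵ = 29.8 CFU/mL.

29.8 CFU/mL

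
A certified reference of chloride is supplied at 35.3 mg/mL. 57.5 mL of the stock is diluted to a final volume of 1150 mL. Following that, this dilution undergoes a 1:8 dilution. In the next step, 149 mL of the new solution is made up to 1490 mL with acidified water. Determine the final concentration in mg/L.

Overall dilution factor = 20 × 8 × 10 = 1600.
35.3 mg/mL / 1600 = 0.0221 mg/mL = 22.1 mg/L.

22.1 mg/L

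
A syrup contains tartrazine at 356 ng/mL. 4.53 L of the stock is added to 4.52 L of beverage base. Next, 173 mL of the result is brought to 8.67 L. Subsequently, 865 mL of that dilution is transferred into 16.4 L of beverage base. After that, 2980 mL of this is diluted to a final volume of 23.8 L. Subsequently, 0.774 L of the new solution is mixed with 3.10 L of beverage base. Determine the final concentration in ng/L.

Overall dilution factor = 1.998 × 50.12 × 19.96 × 7.987 × 5.005 = 7.99 × 10⁴.
356 ng/mL / 7.99 × 10⁴ = 4.46 × 10⁻³ ng/mL = 4.46 ng/L.

4.46 ng/L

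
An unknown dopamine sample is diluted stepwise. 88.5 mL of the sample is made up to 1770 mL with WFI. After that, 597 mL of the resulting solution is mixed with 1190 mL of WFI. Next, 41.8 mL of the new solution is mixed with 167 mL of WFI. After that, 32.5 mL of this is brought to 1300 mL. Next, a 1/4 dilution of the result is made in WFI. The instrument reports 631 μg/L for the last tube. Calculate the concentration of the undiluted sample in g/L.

30.2 g/L

Overall dilution factor = 20 × 2.993 × 4.995 × 40 × 4 = 4.78 × 10⁴.
Original = 631 μg/L × 4.78 × 10⁴ = 3.02 × 10⁷ μg/L = 30.2 g/L.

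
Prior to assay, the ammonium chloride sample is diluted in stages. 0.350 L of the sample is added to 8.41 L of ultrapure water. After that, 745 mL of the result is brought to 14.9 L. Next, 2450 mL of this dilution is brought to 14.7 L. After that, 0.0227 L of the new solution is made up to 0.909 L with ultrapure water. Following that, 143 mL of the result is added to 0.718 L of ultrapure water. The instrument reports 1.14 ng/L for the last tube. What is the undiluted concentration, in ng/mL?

826 ng/mL

Overall dilution factor = 25.03 × 20 × 6 × 40.04 × 6.021 = 7.24 × 10⁵.
Original = 1.14 ng/L × 7.24 × 10⁵ = 8.26 × 10⁵ ng/L = 826 ng/mL.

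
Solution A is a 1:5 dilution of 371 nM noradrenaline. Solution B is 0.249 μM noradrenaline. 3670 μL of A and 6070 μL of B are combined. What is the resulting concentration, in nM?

C_A = 371 nM / 5 = 74.2 nM.
C_B = 0.249 μM = 249 nM.
C_mix = (C_A·V_A + C_B·V_B)/(V_A + V_B) = (74.2×3670 + 249×6070) / 9740 = 183 nM.

183 nM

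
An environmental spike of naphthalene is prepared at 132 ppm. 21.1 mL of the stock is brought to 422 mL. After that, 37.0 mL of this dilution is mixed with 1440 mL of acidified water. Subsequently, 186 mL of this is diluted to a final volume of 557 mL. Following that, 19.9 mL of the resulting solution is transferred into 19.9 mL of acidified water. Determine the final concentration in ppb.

27.6 ppb

Overall dilution factor = 20 × 39.92 × 2.995 × 2 = 4782.
132 ppm / 4782 = 0.0276 ppm = 27.6 ppb.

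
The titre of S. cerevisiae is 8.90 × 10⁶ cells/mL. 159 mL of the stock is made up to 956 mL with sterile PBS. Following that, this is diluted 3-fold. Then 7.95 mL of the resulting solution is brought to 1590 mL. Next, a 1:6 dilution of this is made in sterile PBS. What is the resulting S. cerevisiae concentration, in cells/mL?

411 cells/mL

Overall dilution factor = 6.013 × 3 × 200 × 6 = 2.16 × 10⁴.
8.90 × 10⁶ cells/mL / 2.16 × 10⁴ = 411 cells/mL.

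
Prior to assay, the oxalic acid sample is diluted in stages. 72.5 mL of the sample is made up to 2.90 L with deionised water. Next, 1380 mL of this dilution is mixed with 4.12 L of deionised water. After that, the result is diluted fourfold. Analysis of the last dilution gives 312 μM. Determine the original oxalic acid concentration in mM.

Overall dilution factor = 40 × 3.986 × 4 = 638.
Original = 312 μM × 638 = 1.99 × 10⁵ μM = 199 mM.

199 mM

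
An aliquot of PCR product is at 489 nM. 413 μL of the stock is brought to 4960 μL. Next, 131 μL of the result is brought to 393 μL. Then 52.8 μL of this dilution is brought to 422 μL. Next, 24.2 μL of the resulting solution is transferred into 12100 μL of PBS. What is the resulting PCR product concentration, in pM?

3.39 pM

Overall dilution factor = 12.01 × 3 × 7.992 × 501 = 1.44 × 10⁵.
489 nM / 1.44 × 10⁵ = 3.39 × 10⁻³ nM = 3.39 pM.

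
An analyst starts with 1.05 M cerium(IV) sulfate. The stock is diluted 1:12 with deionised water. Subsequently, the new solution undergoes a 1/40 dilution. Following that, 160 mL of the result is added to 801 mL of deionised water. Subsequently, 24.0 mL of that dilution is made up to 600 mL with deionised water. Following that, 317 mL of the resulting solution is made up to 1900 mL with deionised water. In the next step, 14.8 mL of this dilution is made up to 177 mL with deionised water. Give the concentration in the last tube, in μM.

Overall dilution factor = 12 × 40 × 6.006 × 25 × 5.994 × 11.96 = 5.17 × 10⁶.
1.05 M / 5.17 × 10⁶ = 2.03 × 10⁻⁷ M = 0.203 μM.

0.203 μM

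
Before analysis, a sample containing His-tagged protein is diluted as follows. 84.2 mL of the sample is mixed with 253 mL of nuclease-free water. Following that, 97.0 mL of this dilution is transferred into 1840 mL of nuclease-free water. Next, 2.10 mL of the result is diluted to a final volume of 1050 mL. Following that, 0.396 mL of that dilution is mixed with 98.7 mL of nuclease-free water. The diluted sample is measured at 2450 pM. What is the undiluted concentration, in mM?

Overall dilution factor = 4.005 × 19.97 × 500 × 250.2 = 1.00 × 10⁷.
Original = 2450 pM × 1.00 × 10⁷ = 2.45 × 10¹⁰ pM = 24.5 mM.

24.5 mM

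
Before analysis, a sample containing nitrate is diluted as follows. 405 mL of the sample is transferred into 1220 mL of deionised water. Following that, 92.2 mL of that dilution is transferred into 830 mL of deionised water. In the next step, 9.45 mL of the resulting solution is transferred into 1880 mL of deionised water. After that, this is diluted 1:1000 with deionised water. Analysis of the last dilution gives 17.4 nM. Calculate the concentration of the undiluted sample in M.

0.140 M

Overall dilution factor = 4.012 × 10.00 × 199.9 × 1000 = 8.02 × 10⁶.
Original = 17.4 nM × 8.02 × 10⁶ = 1.40 × 10⁸ nM = 0.140 M.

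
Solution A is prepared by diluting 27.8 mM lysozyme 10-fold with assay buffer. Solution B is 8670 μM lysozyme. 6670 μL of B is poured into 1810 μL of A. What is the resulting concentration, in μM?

C_A = 27.8 mM / 10 = 2.78 mM.
C_B = 8670 μM = 8.67 mM.
C_mix = (C_A·V_A + C_B·V_B)/(V_A + V_B) = (2.78×1810 + 8.67×6670) / 8480 = 7.41 mM = 7410 μM.

7410 μM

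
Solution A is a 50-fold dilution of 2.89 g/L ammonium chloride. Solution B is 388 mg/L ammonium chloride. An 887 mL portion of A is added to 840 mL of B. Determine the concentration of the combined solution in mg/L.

218 mg/L

C_A = 2.89 g/L / 50 = 0.0578 g/L.
C_B = 388 mg/L = 0.388 g/L.
C_mix = (C_A·V_A + C_B·V_B)/(V_A + V_B) = (0.0578×887 + 0.388×840) / 1727 = 0.218 g/L = 218 mg/L.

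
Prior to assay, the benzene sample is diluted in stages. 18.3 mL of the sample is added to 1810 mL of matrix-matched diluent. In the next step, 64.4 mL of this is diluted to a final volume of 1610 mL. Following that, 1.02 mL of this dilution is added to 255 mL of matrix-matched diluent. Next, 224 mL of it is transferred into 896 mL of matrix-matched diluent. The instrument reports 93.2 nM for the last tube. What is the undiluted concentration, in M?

Overall dilution factor = 99.91 × 25 × 251 × 5 = 3.13 × 10⁶.
Original = 93.2 nM × 3.13 × 10⁶ = 2.92 × 10⁸ nM = 0.292 M.

0.292 M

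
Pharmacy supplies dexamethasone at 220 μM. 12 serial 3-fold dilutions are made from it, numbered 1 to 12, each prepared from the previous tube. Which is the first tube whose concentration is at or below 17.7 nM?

tube 9

Tube n has concentration 220 μM / 3ⁿ.
Need 3ⁿ ≥ 220 μM / 17.7 nM = 1.24 × 10⁴, so n ≥ 8.58.
First such tube: n = 9.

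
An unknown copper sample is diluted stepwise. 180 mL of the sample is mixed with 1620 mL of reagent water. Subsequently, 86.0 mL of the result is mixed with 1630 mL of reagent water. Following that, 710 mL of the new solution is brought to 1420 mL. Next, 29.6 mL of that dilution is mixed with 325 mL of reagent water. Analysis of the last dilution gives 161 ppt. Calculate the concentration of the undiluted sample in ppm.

0.770 ppm

Overall dilution factor = 10 × 19.95 × 2 × 11.98 = 4781.
Original = 161 ppt × 4781 = 7.70 × 10⁵ ppt = 0.770 ppm.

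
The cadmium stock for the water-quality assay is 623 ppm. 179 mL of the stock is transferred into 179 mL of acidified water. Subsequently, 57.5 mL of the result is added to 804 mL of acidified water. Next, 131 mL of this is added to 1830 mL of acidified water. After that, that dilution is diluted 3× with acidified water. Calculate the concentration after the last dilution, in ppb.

463 ppb

Overall dilution factor = 2 × 14.98 × 14.97 × 3 = 1346.
623 ppm / 1346 = 0.463 ppm = 463 ppb.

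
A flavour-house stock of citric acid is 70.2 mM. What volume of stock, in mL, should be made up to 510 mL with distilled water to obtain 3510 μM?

25.5 mL

3510 μM = 3.51 mM.
V₁ = C₂V₂/C₁ = 3.51 × 510 / 70.2 = 25.5 mL.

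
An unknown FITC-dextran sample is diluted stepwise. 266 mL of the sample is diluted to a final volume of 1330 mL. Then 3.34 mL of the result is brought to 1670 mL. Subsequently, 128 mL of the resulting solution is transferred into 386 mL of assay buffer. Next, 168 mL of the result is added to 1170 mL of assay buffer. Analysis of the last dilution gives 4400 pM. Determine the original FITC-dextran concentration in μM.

Overall dilution factor = 5 × 500 × 4.016 × 7.964 = 8.00 × 10⁴.
Original = 4400 pM × 8.00 × 10⁴ = 3.52 × 10⁸ pM = 352 μM.

352 μM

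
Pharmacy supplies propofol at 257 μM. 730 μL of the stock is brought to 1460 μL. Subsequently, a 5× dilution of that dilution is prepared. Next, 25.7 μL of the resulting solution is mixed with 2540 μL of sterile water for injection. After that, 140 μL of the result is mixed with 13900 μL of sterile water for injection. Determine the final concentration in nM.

2.57 nM

Overall dilution factor = 2 × 5 × 99.83 × 100.3 = 1.00 × 10⁵.
257 μM / 1.00 × 10⁵ = 2.57 × 10⁻³ μM = 2.57 nM.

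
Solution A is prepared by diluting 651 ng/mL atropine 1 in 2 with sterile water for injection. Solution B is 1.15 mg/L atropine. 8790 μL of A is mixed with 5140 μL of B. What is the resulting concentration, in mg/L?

0.630 mg/L

C_A = 651 ng/mL / 2 = 326 ng/mL.
C_B = 1.15 mg/L = 1150 ng/mL.
C_mix = (C_A·V_A + C_B·V_B)/(V_A + V_B) = (326×8790 + 1150×5140) / 13930 = 630 ng/mL = 0.630 mg/L.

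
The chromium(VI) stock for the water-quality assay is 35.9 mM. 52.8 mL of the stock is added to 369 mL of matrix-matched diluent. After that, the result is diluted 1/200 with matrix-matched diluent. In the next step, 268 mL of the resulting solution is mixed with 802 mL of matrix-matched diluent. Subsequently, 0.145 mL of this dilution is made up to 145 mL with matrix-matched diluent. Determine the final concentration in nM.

Overall dilution factor = 7.989 × 200 × 3.993 × 1000 = 6.38 × 10⁶.
35.9 mM / 6.38 × 10⁶ = 5.63 × 10⁻⁶ mM = 5.63 nM.

5.63 nM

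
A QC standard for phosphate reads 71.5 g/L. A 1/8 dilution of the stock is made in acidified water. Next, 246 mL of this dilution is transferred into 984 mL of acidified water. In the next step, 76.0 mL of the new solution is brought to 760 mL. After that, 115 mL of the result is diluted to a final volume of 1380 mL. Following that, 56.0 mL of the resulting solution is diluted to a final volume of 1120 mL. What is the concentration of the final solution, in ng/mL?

745 ng/mL

Overall dilution factor = 8 × 5 × 10 × 12 × 20 = 9.60 × 10⁴.
71.5 g/L / 9.60 × 10⁴ = 7.45 × 10⁻⁴ g/L = 745 ng/mL.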